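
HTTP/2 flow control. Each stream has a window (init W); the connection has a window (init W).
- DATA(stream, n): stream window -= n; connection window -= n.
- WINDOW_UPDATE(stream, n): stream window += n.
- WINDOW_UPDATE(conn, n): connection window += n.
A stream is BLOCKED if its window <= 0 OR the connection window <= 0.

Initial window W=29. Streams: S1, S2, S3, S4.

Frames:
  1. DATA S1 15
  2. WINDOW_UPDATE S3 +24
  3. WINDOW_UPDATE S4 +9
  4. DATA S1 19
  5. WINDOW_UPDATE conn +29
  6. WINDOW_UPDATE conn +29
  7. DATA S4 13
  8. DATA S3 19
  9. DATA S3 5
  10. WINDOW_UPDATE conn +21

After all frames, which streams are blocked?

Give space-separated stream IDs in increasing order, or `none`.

Answer: S1

Derivation:
Op 1: conn=14 S1=14 S2=29 S3=29 S4=29 blocked=[]
Op 2: conn=14 S1=14 S2=29 S3=53 S4=29 blocked=[]
Op 3: conn=14 S1=14 S2=29 S3=53 S4=38 blocked=[]
Op 4: conn=-5 S1=-5 S2=29 S3=53 S4=38 blocked=[1, 2, 3, 4]
Op 5: conn=24 S1=-5 S2=29 S3=53 S4=38 blocked=[1]
Op 6: conn=53 S1=-5 S2=29 S3=53 S4=38 blocked=[1]
Op 7: conn=40 S1=-5 S2=29 S3=53 S4=25 blocked=[1]
Op 8: conn=21 S1=-5 S2=29 S3=34 S4=25 blocked=[1]
Op 9: conn=16 S1=-5 S2=29 S3=29 S4=25 blocked=[1]
Op 10: conn=37 S1=-5 S2=29 S3=29 S4=25 blocked=[1]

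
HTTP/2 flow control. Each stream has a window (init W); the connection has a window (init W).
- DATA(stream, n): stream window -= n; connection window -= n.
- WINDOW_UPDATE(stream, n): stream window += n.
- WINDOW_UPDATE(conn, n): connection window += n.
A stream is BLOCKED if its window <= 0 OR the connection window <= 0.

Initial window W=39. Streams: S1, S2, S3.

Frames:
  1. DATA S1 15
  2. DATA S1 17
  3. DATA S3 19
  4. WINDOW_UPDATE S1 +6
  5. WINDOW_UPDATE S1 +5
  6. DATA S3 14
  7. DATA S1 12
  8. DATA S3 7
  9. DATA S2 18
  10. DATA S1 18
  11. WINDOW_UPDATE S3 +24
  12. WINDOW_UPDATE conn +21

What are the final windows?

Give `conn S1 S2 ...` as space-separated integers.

Answer: -60 -12 21 23

Derivation:
Op 1: conn=24 S1=24 S2=39 S3=39 blocked=[]
Op 2: conn=7 S1=7 S2=39 S3=39 blocked=[]
Op 3: conn=-12 S1=7 S2=39 S3=20 blocked=[1, 2, 3]
Op 4: conn=-12 S1=13 S2=39 S3=20 blocked=[1, 2, 3]
Op 5: conn=-12 S1=18 S2=39 S3=20 blocked=[1, 2, 3]
Op 6: conn=-26 S1=18 S2=39 S3=6 blocked=[1, 2, 3]
Op 7: conn=-38 S1=6 S2=39 S3=6 blocked=[1, 2, 3]
Op 8: conn=-45 S1=6 S2=39 S3=-1 blocked=[1, 2, 3]
Op 9: conn=-63 S1=6 S2=21 S3=-1 blocked=[1, 2, 3]
Op 10: conn=-81 S1=-12 S2=21 S3=-1 blocked=[1, 2, 3]
Op 11: conn=-81 S1=-12 S2=21 S3=23 blocked=[1, 2, 3]
Op 12: conn=-60 S1=-12 S2=21 S3=23 blocked=[1, 2, 3]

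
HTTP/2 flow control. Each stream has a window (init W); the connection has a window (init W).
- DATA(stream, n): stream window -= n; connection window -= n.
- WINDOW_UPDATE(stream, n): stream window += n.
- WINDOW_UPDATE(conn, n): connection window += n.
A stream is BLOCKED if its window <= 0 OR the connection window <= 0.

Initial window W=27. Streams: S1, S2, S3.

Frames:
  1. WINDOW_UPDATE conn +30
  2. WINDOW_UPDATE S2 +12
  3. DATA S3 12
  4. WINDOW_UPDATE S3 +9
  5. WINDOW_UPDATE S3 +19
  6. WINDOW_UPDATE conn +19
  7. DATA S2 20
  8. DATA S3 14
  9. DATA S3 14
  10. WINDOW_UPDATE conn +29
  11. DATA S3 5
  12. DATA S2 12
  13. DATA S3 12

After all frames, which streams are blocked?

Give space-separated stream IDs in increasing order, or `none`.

Answer: S3

Derivation:
Op 1: conn=57 S1=27 S2=27 S3=27 blocked=[]
Op 2: conn=57 S1=27 S2=39 S3=27 blocked=[]
Op 3: conn=45 S1=27 S2=39 S3=15 blocked=[]
Op 4: conn=45 S1=27 S2=39 S3=24 blocked=[]
Op 5: conn=45 S1=27 S2=39 S3=43 blocked=[]
Op 6: conn=64 S1=27 S2=39 S3=43 blocked=[]
Op 7: conn=44 S1=27 S2=19 S3=43 blocked=[]
Op 8: conn=30 S1=27 S2=19 S3=29 blocked=[]
Op 9: conn=16 S1=27 S2=19 S3=15 blocked=[]
Op 10: conn=45 S1=27 S2=19 S3=15 blocked=[]
Op 11: conn=40 S1=27 S2=19 S3=10 blocked=[]
Op 12: conn=28 S1=27 S2=7 S3=10 blocked=[]
Op 13: conn=16 S1=27 S2=7 S3=-2 blocked=[3]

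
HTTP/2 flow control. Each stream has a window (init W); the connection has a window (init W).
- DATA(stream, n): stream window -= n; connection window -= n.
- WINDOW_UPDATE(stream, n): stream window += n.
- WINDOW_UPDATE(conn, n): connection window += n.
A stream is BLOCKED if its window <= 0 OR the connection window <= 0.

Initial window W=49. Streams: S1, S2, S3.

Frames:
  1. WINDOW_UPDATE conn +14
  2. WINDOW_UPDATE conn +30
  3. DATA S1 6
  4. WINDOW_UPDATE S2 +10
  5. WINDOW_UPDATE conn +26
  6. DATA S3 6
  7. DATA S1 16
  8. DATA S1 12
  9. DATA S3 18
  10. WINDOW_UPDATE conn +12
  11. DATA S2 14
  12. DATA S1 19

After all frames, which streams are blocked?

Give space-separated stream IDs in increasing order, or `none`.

Op 1: conn=63 S1=49 S2=49 S3=49 blocked=[]
Op 2: conn=93 S1=49 S2=49 S3=49 blocked=[]
Op 3: conn=87 S1=43 S2=49 S3=49 blocked=[]
Op 4: conn=87 S1=43 S2=59 S3=49 blocked=[]
Op 5: conn=113 S1=43 S2=59 S3=49 blocked=[]
Op 6: conn=107 S1=43 S2=59 S3=43 blocked=[]
Op 7: conn=91 S1=27 S2=59 S3=43 blocked=[]
Op 8: conn=79 S1=15 S2=59 S3=43 blocked=[]
Op 9: conn=61 S1=15 S2=59 S3=25 blocked=[]
Op 10: conn=73 S1=15 S2=59 S3=25 blocked=[]
Op 11: conn=59 S1=15 S2=45 S3=25 blocked=[]
Op 12: conn=40 S1=-4 S2=45 S3=25 blocked=[1]

Answer: S1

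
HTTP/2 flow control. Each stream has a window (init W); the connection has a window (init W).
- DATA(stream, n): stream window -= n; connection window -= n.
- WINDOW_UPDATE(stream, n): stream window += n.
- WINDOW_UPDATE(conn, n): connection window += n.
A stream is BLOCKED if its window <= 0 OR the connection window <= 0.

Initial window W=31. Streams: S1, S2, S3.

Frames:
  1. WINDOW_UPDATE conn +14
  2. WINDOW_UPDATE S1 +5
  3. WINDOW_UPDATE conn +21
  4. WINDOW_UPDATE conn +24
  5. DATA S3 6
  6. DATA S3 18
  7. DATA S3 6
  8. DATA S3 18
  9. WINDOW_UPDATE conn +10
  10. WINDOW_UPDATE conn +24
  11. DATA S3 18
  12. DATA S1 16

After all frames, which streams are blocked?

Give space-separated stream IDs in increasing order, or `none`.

Op 1: conn=45 S1=31 S2=31 S3=31 blocked=[]
Op 2: conn=45 S1=36 S2=31 S3=31 blocked=[]
Op 3: conn=66 S1=36 S2=31 S3=31 blocked=[]
Op 4: conn=90 S1=36 S2=31 S3=31 blocked=[]
Op 5: conn=84 S1=36 S2=31 S3=25 blocked=[]
Op 6: conn=66 S1=36 S2=31 S3=7 blocked=[]
Op 7: conn=60 S1=36 S2=31 S3=1 blocked=[]
Op 8: conn=42 S1=36 S2=31 S3=-17 blocked=[3]
Op 9: conn=52 S1=36 S2=31 S3=-17 blocked=[3]
Op 10: conn=76 S1=36 S2=31 S3=-17 blocked=[3]
Op 11: conn=58 S1=36 S2=31 S3=-35 blocked=[3]
Op 12: conn=42 S1=20 S2=31 S3=-35 blocked=[3]

Answer: S3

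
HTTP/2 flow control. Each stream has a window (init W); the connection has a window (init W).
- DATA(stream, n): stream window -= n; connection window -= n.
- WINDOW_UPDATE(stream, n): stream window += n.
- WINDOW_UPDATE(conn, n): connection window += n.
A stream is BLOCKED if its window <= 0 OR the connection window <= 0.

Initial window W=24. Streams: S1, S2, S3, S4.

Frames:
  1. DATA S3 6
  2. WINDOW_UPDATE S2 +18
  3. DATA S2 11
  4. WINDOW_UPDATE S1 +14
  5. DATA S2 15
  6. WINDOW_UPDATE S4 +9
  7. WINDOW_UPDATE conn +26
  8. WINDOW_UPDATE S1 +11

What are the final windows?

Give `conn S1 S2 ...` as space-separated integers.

Answer: 18 49 16 18 33

Derivation:
Op 1: conn=18 S1=24 S2=24 S3=18 S4=24 blocked=[]
Op 2: conn=18 S1=24 S2=42 S3=18 S4=24 blocked=[]
Op 3: conn=7 S1=24 S2=31 S3=18 S4=24 blocked=[]
Op 4: conn=7 S1=38 S2=31 S3=18 S4=24 blocked=[]
Op 5: conn=-8 S1=38 S2=16 S3=18 S4=24 blocked=[1, 2, 3, 4]
Op 6: conn=-8 S1=38 S2=16 S3=18 S4=33 blocked=[1, 2, 3, 4]
Op 7: conn=18 S1=38 S2=16 S3=18 S4=33 blocked=[]
Op 8: conn=18 S1=49 S2=16 S3=18 S4=33 blocked=[]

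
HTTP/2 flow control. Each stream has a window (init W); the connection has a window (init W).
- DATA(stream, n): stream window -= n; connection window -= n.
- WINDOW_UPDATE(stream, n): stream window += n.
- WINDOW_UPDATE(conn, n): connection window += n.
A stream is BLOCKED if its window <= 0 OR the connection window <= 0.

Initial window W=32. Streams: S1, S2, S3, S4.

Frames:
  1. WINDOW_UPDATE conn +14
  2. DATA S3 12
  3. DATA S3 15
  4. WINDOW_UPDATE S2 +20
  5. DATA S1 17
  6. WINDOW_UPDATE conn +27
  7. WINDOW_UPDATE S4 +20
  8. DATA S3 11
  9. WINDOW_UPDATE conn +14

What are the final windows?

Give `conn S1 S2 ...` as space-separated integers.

Op 1: conn=46 S1=32 S2=32 S3=32 S4=32 blocked=[]
Op 2: conn=34 S1=32 S2=32 S3=20 S4=32 blocked=[]
Op 3: conn=19 S1=32 S2=32 S3=5 S4=32 blocked=[]
Op 4: conn=19 S1=32 S2=52 S3=5 S4=32 blocked=[]
Op 5: conn=2 S1=15 S2=52 S3=5 S4=32 blocked=[]
Op 6: conn=29 S1=15 S2=52 S3=5 S4=32 blocked=[]
Op 7: conn=29 S1=15 S2=52 S3=5 S4=52 blocked=[]
Op 8: conn=18 S1=15 S2=52 S3=-6 S4=52 blocked=[3]
Op 9: conn=32 S1=15 S2=52 S3=-6 S4=52 blocked=[3]

Answer: 32 15 52 -6 52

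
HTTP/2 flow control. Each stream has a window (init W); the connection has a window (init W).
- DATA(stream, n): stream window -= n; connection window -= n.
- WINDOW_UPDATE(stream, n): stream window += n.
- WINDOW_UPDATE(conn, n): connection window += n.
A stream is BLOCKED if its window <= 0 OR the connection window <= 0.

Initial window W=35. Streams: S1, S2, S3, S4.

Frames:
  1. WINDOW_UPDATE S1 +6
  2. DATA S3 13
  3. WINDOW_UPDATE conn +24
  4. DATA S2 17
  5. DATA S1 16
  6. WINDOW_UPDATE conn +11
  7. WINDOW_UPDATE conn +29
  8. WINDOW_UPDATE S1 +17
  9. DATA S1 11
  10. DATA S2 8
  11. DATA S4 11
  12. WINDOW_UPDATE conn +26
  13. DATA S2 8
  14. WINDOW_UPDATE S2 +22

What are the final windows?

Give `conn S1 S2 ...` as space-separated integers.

Op 1: conn=35 S1=41 S2=35 S3=35 S4=35 blocked=[]
Op 2: conn=22 S1=41 S2=35 S3=22 S4=35 blocked=[]
Op 3: conn=46 S1=41 S2=35 S3=22 S4=35 blocked=[]
Op 4: conn=29 S1=41 S2=18 S3=22 S4=35 blocked=[]
Op 5: conn=13 S1=25 S2=18 S3=22 S4=35 blocked=[]
Op 6: conn=24 S1=25 S2=18 S3=22 S4=35 blocked=[]
Op 7: conn=53 S1=25 S2=18 S3=22 S4=35 blocked=[]
Op 8: conn=53 S1=42 S2=18 S3=22 S4=35 blocked=[]
Op 9: conn=42 S1=31 S2=18 S3=22 S4=35 blocked=[]
Op 10: conn=34 S1=31 S2=10 S3=22 S4=35 blocked=[]
Op 11: conn=23 S1=31 S2=10 S3=22 S4=24 blocked=[]
Op 12: conn=49 S1=31 S2=10 S3=22 S4=24 blocked=[]
Op 13: conn=41 S1=31 S2=2 S3=22 S4=24 blocked=[]
Op 14: conn=41 S1=31 S2=24 S3=22 S4=24 blocked=[]

Answer: 41 31 24 22 24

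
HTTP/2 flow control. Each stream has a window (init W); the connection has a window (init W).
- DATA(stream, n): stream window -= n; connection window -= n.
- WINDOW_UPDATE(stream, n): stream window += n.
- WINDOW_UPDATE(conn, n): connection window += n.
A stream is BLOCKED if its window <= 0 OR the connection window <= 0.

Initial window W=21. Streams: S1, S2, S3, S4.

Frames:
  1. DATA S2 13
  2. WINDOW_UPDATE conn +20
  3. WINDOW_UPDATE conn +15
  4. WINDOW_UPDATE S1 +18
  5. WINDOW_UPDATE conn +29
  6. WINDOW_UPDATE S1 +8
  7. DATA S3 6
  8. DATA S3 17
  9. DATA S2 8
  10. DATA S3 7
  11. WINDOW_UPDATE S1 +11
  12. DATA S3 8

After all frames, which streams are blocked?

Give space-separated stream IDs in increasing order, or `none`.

Answer: S2 S3

Derivation:
Op 1: conn=8 S1=21 S2=8 S3=21 S4=21 blocked=[]
Op 2: conn=28 S1=21 S2=8 S3=21 S4=21 blocked=[]
Op 3: conn=43 S1=21 S2=8 S3=21 S4=21 blocked=[]
Op 4: conn=43 S1=39 S2=8 S3=21 S4=21 blocked=[]
Op 5: conn=72 S1=39 S2=8 S3=21 S4=21 blocked=[]
Op 6: conn=72 S1=47 S2=8 S3=21 S4=21 blocked=[]
Op 7: conn=66 S1=47 S2=8 S3=15 S4=21 blocked=[]
Op 8: conn=49 S1=47 S2=8 S3=-2 S4=21 blocked=[3]
Op 9: conn=41 S1=47 S2=0 S3=-2 S4=21 blocked=[2, 3]
Op 10: conn=34 S1=47 S2=0 S3=-9 S4=21 blocked=[2, 3]
Op 11: conn=34 S1=58 S2=0 S3=-9 S4=21 blocked=[2, 3]
Op 12: conn=26 S1=58 S2=0 S3=-17 S4=21 blocked=[2, 3]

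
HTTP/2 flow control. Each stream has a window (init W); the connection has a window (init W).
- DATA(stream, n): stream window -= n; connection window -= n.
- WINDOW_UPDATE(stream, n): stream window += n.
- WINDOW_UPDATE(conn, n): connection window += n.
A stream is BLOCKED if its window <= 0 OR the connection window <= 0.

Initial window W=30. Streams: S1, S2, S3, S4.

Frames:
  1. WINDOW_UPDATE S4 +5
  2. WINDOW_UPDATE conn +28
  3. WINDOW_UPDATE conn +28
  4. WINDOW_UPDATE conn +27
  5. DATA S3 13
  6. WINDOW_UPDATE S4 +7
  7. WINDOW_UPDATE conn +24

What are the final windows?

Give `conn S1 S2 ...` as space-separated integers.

Answer: 124 30 30 17 42

Derivation:
Op 1: conn=30 S1=30 S2=30 S3=30 S4=35 blocked=[]
Op 2: conn=58 S1=30 S2=30 S3=30 S4=35 blocked=[]
Op 3: conn=86 S1=30 S2=30 S3=30 S4=35 blocked=[]
Op 4: conn=113 S1=30 S2=30 S3=30 S4=35 blocked=[]
Op 5: conn=100 S1=30 S2=30 S3=17 S4=35 blocked=[]
Op 6: conn=100 S1=30 S2=30 S3=17 S4=42 blocked=[]
Op 7: conn=124 S1=30 S2=30 S3=17 S4=42 blocked=[]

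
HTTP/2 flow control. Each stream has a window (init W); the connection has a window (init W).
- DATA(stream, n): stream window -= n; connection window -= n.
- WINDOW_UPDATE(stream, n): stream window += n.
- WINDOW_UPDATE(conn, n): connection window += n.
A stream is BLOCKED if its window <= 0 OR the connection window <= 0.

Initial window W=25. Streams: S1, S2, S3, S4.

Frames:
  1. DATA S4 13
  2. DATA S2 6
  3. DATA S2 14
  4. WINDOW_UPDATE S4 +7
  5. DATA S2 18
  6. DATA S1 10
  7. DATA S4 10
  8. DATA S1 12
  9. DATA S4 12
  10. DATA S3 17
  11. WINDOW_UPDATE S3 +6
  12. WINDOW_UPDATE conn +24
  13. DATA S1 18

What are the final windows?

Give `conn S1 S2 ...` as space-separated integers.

Op 1: conn=12 S1=25 S2=25 S3=25 S4=12 blocked=[]
Op 2: conn=6 S1=25 S2=19 S3=25 S4=12 blocked=[]
Op 3: conn=-8 S1=25 S2=5 S3=25 S4=12 blocked=[1, 2, 3, 4]
Op 4: conn=-8 S1=25 S2=5 S3=25 S4=19 blocked=[1, 2, 3, 4]
Op 5: conn=-26 S1=25 S2=-13 S3=25 S4=19 blocked=[1, 2, 3, 4]
Op 6: conn=-36 S1=15 S2=-13 S3=25 S4=19 blocked=[1, 2, 3, 4]
Op 7: conn=-46 S1=15 S2=-13 S3=25 S4=9 blocked=[1, 2, 3, 4]
Op 8: conn=-58 S1=3 S2=-13 S3=25 S4=9 blocked=[1, 2, 3, 4]
Op 9: conn=-70 S1=3 S2=-13 S3=25 S4=-3 blocked=[1, 2, 3, 4]
Op 10: conn=-87 S1=3 S2=-13 S3=8 S4=-3 blocked=[1, 2, 3, 4]
Op 11: conn=-87 S1=3 S2=-13 S3=14 S4=-3 blocked=[1, 2, 3, 4]
Op 12: conn=-63 S1=3 S2=-13 S3=14 S4=-3 blocked=[1, 2, 3, 4]
Op 13: conn=-81 S1=-15 S2=-13 S3=14 S4=-3 blocked=[1, 2, 3, 4]

Answer: -81 -15 -13 14 -3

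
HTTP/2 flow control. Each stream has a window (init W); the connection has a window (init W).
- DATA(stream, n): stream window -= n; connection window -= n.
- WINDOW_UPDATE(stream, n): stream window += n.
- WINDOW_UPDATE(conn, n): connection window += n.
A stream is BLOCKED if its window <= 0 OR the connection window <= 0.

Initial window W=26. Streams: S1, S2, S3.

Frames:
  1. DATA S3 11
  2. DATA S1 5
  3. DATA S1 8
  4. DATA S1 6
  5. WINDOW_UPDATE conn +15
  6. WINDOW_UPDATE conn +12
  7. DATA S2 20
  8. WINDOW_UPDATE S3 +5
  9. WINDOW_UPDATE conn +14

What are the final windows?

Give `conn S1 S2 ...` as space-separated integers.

Op 1: conn=15 S1=26 S2=26 S3=15 blocked=[]
Op 2: conn=10 S1=21 S2=26 S3=15 blocked=[]
Op 3: conn=2 S1=13 S2=26 S3=15 blocked=[]
Op 4: conn=-4 S1=7 S2=26 S3=15 blocked=[1, 2, 3]
Op 5: conn=11 S1=7 S2=26 S3=15 blocked=[]
Op 6: conn=23 S1=7 S2=26 S3=15 blocked=[]
Op 7: conn=3 S1=7 S2=6 S3=15 blocked=[]
Op 8: conn=3 S1=7 S2=6 S3=20 blocked=[]
Op 9: conn=17 S1=7 S2=6 S3=20 blocked=[]

Answer: 17 7 6 20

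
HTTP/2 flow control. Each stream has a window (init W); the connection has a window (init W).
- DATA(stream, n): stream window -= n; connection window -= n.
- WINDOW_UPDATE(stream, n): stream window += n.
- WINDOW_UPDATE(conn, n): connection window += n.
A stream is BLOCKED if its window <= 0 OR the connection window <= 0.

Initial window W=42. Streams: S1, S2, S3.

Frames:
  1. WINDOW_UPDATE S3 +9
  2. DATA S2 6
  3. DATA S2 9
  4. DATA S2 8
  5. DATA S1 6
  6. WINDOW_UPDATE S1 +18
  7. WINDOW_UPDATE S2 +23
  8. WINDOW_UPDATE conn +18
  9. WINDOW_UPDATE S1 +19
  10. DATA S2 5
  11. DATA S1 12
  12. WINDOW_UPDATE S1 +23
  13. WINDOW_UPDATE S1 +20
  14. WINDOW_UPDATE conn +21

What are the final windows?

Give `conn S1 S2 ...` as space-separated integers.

Answer: 35 104 37 51

Derivation:
Op 1: conn=42 S1=42 S2=42 S3=51 blocked=[]
Op 2: conn=36 S1=42 S2=36 S3=51 blocked=[]
Op 3: conn=27 S1=42 S2=27 S3=51 blocked=[]
Op 4: conn=19 S1=42 S2=19 S3=51 blocked=[]
Op 5: conn=13 S1=36 S2=19 S3=51 blocked=[]
Op 6: conn=13 S1=54 S2=19 S3=51 blocked=[]
Op 7: conn=13 S1=54 S2=42 S3=51 blocked=[]
Op 8: conn=31 S1=54 S2=42 S3=51 blocked=[]
Op 9: conn=31 S1=73 S2=42 S3=51 blocked=[]
Op 10: conn=26 S1=73 S2=37 S3=51 blocked=[]
Op 11: conn=14 S1=61 S2=37 S3=51 blocked=[]
Op 12: conn=14 S1=84 S2=37 S3=51 blocked=[]
Op 13: conn=14 S1=104 S2=37 S3=51 blocked=[]
Op 14: conn=35 S1=104 S2=37 S3=51 blocked=[]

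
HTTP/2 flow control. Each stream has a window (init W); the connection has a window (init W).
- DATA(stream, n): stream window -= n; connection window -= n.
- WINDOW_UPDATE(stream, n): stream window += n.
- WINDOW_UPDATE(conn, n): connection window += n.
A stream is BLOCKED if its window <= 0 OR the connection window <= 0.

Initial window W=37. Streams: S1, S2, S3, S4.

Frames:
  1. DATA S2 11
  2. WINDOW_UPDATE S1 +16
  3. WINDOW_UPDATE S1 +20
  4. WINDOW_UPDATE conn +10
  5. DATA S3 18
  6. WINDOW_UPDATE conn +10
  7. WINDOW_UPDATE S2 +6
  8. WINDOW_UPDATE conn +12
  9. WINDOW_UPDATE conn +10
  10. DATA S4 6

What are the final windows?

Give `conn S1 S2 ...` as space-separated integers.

Answer: 44 73 32 19 31

Derivation:
Op 1: conn=26 S1=37 S2=26 S3=37 S4=37 blocked=[]
Op 2: conn=26 S1=53 S2=26 S3=37 S4=37 blocked=[]
Op 3: conn=26 S1=73 S2=26 S3=37 S4=37 blocked=[]
Op 4: conn=36 S1=73 S2=26 S3=37 S4=37 blocked=[]
Op 5: conn=18 S1=73 S2=26 S3=19 S4=37 blocked=[]
Op 6: conn=28 S1=73 S2=26 S3=19 S4=37 blocked=[]
Op 7: conn=28 S1=73 S2=32 S3=19 S4=37 blocked=[]
Op 8: conn=40 S1=73 S2=32 S3=19 S4=37 blocked=[]
Op 9: conn=50 S1=73 S2=32 S3=19 S4=37 blocked=[]
Op 10: conn=44 S1=73 S2=32 S3=19 S4=31 blocked=[]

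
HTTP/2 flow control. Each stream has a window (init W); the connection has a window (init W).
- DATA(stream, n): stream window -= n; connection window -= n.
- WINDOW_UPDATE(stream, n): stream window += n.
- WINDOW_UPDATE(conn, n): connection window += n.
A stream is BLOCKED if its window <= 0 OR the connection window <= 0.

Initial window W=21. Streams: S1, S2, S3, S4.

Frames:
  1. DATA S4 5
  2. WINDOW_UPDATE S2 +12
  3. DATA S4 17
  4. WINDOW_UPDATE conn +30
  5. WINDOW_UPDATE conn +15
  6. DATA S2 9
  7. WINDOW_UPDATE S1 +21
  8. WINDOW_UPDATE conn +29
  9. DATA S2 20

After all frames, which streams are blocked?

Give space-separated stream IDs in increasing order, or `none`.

Op 1: conn=16 S1=21 S2=21 S3=21 S4=16 blocked=[]
Op 2: conn=16 S1=21 S2=33 S3=21 S4=16 blocked=[]
Op 3: conn=-1 S1=21 S2=33 S3=21 S4=-1 blocked=[1, 2, 3, 4]
Op 4: conn=29 S1=21 S2=33 S3=21 S4=-1 blocked=[4]
Op 5: conn=44 S1=21 S2=33 S3=21 S4=-1 blocked=[4]
Op 6: conn=35 S1=21 S2=24 S3=21 S4=-1 blocked=[4]
Op 7: conn=35 S1=42 S2=24 S3=21 S4=-1 blocked=[4]
Op 8: conn=64 S1=42 S2=24 S3=21 S4=-1 blocked=[4]
Op 9: conn=44 S1=42 S2=4 S3=21 S4=-1 blocked=[4]

Answer: S4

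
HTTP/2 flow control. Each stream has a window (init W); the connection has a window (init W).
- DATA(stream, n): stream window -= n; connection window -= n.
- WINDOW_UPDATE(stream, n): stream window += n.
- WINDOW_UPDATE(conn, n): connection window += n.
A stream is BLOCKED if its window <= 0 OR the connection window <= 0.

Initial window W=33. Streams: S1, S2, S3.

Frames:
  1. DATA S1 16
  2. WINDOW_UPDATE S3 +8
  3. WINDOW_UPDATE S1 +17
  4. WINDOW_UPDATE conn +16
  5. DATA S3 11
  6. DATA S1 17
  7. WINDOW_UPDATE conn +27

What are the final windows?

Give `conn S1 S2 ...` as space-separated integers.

Answer: 32 17 33 30

Derivation:
Op 1: conn=17 S1=17 S2=33 S3=33 blocked=[]
Op 2: conn=17 S1=17 S2=33 S3=41 blocked=[]
Op 3: conn=17 S1=34 S2=33 S3=41 blocked=[]
Op 4: conn=33 S1=34 S2=33 S3=41 blocked=[]
Op 5: conn=22 S1=34 S2=33 S3=30 blocked=[]
Op 6: conn=5 S1=17 S2=33 S3=30 blocked=[]
Op 7: conn=32 S1=17 S2=33 S3=30 blocked=[]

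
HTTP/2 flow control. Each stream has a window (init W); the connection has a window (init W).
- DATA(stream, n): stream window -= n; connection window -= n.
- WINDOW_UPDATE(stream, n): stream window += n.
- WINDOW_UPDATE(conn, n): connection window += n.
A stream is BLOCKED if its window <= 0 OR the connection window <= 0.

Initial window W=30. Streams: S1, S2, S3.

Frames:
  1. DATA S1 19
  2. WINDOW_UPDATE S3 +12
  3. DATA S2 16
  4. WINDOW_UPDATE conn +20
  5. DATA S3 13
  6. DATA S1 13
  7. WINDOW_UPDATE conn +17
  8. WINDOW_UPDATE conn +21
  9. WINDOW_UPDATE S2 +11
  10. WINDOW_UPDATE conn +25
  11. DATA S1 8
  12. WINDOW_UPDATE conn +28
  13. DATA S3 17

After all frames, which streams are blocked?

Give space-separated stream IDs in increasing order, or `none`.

Op 1: conn=11 S1=11 S2=30 S3=30 blocked=[]
Op 2: conn=11 S1=11 S2=30 S3=42 blocked=[]
Op 3: conn=-5 S1=11 S2=14 S3=42 blocked=[1, 2, 3]
Op 4: conn=15 S1=11 S2=14 S3=42 blocked=[]
Op 5: conn=2 S1=11 S2=14 S3=29 blocked=[]
Op 6: conn=-11 S1=-2 S2=14 S3=29 blocked=[1, 2, 3]
Op 7: conn=6 S1=-2 S2=14 S3=29 blocked=[1]
Op 8: conn=27 S1=-2 S2=14 S3=29 blocked=[1]
Op 9: conn=27 S1=-2 S2=25 S3=29 blocked=[1]
Op 10: conn=52 S1=-2 S2=25 S3=29 blocked=[1]
Op 11: conn=44 S1=-10 S2=25 S3=29 blocked=[1]
Op 12: conn=72 S1=-10 S2=25 S3=29 blocked=[1]
Op 13: conn=55 S1=-10 S2=25 S3=12 blocked=[1]

Answer: S1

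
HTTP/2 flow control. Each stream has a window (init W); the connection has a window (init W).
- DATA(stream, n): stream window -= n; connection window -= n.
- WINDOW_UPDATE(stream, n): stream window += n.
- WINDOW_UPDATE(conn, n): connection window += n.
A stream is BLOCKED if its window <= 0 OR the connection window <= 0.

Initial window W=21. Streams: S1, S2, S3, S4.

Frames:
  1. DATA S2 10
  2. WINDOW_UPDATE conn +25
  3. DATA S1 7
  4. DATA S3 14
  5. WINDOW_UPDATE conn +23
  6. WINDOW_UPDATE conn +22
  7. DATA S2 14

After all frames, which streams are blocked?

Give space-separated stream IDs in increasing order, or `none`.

Answer: S2

Derivation:
Op 1: conn=11 S1=21 S2=11 S3=21 S4=21 blocked=[]
Op 2: conn=36 S1=21 S2=11 S3=21 S4=21 blocked=[]
Op 3: conn=29 S1=14 S2=11 S3=21 S4=21 blocked=[]
Op 4: conn=15 S1=14 S2=11 S3=7 S4=21 blocked=[]
Op 5: conn=38 S1=14 S2=11 S3=7 S4=21 blocked=[]
Op 6: conn=60 S1=14 S2=11 S3=7 S4=21 blocked=[]
Op 7: conn=46 S1=14 S2=-3 S3=7 S4=21 blocked=[2]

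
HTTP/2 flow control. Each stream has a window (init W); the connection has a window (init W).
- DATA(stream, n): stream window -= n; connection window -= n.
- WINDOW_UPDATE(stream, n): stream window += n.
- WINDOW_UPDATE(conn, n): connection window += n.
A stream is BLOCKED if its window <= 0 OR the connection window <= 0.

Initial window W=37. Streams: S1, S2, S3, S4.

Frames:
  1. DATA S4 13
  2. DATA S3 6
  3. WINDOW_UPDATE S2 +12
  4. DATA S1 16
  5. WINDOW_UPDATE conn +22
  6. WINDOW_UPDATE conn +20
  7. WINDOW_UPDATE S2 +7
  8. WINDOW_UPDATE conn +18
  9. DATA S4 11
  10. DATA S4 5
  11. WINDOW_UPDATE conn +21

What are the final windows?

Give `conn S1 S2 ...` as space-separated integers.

Op 1: conn=24 S1=37 S2=37 S3=37 S4=24 blocked=[]
Op 2: conn=18 S1=37 S2=37 S3=31 S4=24 blocked=[]
Op 3: conn=18 S1=37 S2=49 S3=31 S4=24 blocked=[]
Op 4: conn=2 S1=21 S2=49 S3=31 S4=24 blocked=[]
Op 5: conn=24 S1=21 S2=49 S3=31 S4=24 blocked=[]
Op 6: conn=44 S1=21 S2=49 S3=31 S4=24 blocked=[]
Op 7: conn=44 S1=21 S2=56 S3=31 S4=24 blocked=[]
Op 8: conn=62 S1=21 S2=56 S3=31 S4=24 blocked=[]
Op 9: conn=51 S1=21 S2=56 S3=31 S4=13 blocked=[]
Op 10: conn=46 S1=21 S2=56 S3=31 S4=8 blocked=[]
Op 11: conn=67 S1=21 S2=56 S3=31 S4=8 blocked=[]

Answer: 67 21 56 31 8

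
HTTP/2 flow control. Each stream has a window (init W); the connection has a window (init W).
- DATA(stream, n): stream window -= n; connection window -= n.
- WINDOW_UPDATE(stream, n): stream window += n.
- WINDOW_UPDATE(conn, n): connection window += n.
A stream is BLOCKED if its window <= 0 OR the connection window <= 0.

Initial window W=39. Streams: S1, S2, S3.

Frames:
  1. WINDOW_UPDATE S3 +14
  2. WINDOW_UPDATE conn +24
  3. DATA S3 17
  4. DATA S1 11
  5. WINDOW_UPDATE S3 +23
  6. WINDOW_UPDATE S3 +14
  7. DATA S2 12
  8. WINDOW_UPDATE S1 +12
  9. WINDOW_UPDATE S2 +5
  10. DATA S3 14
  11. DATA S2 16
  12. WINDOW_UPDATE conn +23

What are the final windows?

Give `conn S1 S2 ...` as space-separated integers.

Op 1: conn=39 S1=39 S2=39 S3=53 blocked=[]
Op 2: conn=63 S1=39 S2=39 S3=53 blocked=[]
Op 3: conn=46 S1=39 S2=39 S3=36 blocked=[]
Op 4: conn=35 S1=28 S2=39 S3=36 blocked=[]
Op 5: conn=35 S1=28 S2=39 S3=59 blocked=[]
Op 6: conn=35 S1=28 S2=39 S3=73 blocked=[]
Op 7: conn=23 S1=28 S2=27 S3=73 blocked=[]
Op 8: conn=23 S1=40 S2=27 S3=73 blocked=[]
Op 9: conn=23 S1=40 S2=32 S3=73 blocked=[]
Op 10: conn=9 S1=40 S2=32 S3=59 blocked=[]
Op 11: conn=-7 S1=40 S2=16 S3=59 blocked=[1, 2, 3]
Op 12: conn=16 S1=40 S2=16 S3=59 blocked=[]

Answer: 16 40 16 59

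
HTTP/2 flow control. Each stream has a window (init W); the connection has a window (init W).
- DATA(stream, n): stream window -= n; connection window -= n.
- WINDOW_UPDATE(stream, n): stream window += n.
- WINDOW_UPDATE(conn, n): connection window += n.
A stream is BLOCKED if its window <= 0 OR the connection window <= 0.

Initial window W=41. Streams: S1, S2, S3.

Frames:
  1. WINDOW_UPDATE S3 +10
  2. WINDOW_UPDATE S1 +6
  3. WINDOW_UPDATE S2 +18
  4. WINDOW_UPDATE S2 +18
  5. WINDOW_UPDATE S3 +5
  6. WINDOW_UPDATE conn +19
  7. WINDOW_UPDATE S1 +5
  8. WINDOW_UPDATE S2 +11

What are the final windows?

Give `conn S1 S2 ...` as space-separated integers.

Op 1: conn=41 S1=41 S2=41 S3=51 blocked=[]
Op 2: conn=41 S1=47 S2=41 S3=51 blocked=[]
Op 3: conn=41 S1=47 S2=59 S3=51 blocked=[]
Op 4: conn=41 S1=47 S2=77 S3=51 blocked=[]
Op 5: conn=41 S1=47 S2=77 S3=56 blocked=[]
Op 6: conn=60 S1=47 S2=77 S3=56 blocked=[]
Op 7: conn=60 S1=52 S2=77 S3=56 blocked=[]
Op 8: conn=60 S1=52 S2=88 S3=56 blocked=[]

Answer: 60 52 88 56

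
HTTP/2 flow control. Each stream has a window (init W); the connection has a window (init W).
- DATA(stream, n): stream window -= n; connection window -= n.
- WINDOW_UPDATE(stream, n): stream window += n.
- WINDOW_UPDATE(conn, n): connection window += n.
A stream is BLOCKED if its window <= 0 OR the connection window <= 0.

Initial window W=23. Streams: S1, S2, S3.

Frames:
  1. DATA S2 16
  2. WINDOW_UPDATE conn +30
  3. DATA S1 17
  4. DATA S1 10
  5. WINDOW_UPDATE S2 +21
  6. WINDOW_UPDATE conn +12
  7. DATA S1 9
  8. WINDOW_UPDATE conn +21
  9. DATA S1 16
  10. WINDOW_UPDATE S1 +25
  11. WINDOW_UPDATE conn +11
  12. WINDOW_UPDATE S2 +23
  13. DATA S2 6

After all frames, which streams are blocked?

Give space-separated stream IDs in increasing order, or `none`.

Answer: S1

Derivation:
Op 1: conn=7 S1=23 S2=7 S3=23 blocked=[]
Op 2: conn=37 S1=23 S2=7 S3=23 blocked=[]
Op 3: conn=20 S1=6 S2=7 S3=23 blocked=[]
Op 4: conn=10 S1=-4 S2=7 S3=23 blocked=[1]
Op 5: conn=10 S1=-4 S2=28 S3=23 blocked=[1]
Op 6: conn=22 S1=-4 S2=28 S3=23 blocked=[1]
Op 7: conn=13 S1=-13 S2=28 S3=23 blocked=[1]
Op 8: conn=34 S1=-13 S2=28 S3=23 blocked=[1]
Op 9: conn=18 S1=-29 S2=28 S3=23 blocked=[1]
Op 10: conn=18 S1=-4 S2=28 S3=23 blocked=[1]
Op 11: conn=29 S1=-4 S2=28 S3=23 blocked=[1]
Op 12: conn=29 S1=-4 S2=51 S3=23 blocked=[1]
Op 13: conn=23 S1=-4 S2=45 S3=23 blocked=[1]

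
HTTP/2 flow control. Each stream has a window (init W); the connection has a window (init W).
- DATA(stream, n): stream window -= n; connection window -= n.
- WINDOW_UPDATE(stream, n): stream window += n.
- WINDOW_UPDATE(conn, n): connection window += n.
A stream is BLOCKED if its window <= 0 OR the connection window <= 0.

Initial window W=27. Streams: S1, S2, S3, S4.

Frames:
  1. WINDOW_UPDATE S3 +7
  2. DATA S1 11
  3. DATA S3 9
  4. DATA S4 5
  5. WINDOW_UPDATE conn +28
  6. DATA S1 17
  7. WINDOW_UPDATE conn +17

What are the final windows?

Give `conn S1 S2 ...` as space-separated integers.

Op 1: conn=27 S1=27 S2=27 S3=34 S4=27 blocked=[]
Op 2: conn=16 S1=16 S2=27 S3=34 S4=27 blocked=[]
Op 3: conn=7 S1=16 S2=27 S3=25 S4=27 blocked=[]
Op 4: conn=2 S1=16 S2=27 S3=25 S4=22 blocked=[]
Op 5: conn=30 S1=16 S2=27 S3=25 S4=22 blocked=[]
Op 6: conn=13 S1=-1 S2=27 S3=25 S4=22 blocked=[1]
Op 7: conn=30 S1=-1 S2=27 S3=25 S4=22 blocked=[1]

Answer: 30 -1 27 25 22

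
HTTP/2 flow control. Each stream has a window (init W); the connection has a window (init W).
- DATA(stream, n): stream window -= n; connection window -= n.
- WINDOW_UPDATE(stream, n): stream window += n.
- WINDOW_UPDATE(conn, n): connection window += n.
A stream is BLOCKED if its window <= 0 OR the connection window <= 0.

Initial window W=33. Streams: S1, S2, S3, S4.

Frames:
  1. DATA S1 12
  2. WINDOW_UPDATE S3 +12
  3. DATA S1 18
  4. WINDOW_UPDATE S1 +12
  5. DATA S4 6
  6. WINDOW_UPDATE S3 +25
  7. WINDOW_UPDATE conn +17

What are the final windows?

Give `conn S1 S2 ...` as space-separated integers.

Answer: 14 15 33 70 27

Derivation:
Op 1: conn=21 S1=21 S2=33 S3=33 S4=33 blocked=[]
Op 2: conn=21 S1=21 S2=33 S3=45 S4=33 blocked=[]
Op 3: conn=3 S1=3 S2=33 S3=45 S4=33 blocked=[]
Op 4: conn=3 S1=15 S2=33 S3=45 S4=33 blocked=[]
Op 5: conn=-3 S1=15 S2=33 S3=45 S4=27 blocked=[1, 2, 3, 4]
Op 6: conn=-3 S1=15 S2=33 S3=70 S4=27 blocked=[1, 2, 3, 4]
Op 7: conn=14 S1=15 S2=33 S3=70 S4=27 blocked=[]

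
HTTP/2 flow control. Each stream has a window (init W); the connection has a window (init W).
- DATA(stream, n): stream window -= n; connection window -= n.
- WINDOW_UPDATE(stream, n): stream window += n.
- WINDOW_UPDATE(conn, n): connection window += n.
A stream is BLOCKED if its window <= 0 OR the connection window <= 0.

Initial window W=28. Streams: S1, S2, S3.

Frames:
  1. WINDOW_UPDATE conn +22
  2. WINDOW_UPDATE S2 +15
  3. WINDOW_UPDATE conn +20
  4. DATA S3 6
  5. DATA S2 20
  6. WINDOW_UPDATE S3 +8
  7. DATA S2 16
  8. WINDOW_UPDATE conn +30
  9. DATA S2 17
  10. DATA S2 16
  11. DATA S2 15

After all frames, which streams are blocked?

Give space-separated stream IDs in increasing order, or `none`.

Op 1: conn=50 S1=28 S2=28 S3=28 blocked=[]
Op 2: conn=50 S1=28 S2=43 S3=28 blocked=[]
Op 3: conn=70 S1=28 S2=43 S3=28 blocked=[]
Op 4: conn=64 S1=28 S2=43 S3=22 blocked=[]
Op 5: conn=44 S1=28 S2=23 S3=22 blocked=[]
Op 6: conn=44 S1=28 S2=23 S3=30 blocked=[]
Op 7: conn=28 S1=28 S2=7 S3=30 blocked=[]
Op 8: conn=58 S1=28 S2=7 S3=30 blocked=[]
Op 9: conn=41 S1=28 S2=-10 S3=30 blocked=[2]
Op 10: conn=25 S1=28 S2=-26 S3=30 blocked=[2]
Op 11: conn=10 S1=28 S2=-41 S3=30 blocked=[2]

Answer: S2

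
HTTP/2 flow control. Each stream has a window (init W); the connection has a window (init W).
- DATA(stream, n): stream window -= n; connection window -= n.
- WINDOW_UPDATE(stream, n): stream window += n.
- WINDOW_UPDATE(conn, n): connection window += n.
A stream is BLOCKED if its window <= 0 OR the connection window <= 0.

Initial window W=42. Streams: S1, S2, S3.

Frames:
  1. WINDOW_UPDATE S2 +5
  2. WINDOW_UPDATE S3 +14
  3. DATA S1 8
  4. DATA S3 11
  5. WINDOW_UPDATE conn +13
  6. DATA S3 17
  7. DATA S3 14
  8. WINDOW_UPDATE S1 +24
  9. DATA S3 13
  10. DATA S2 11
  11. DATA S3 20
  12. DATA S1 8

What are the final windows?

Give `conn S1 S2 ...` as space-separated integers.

Answer: -47 50 36 -19

Derivation:
Op 1: conn=42 S1=42 S2=47 S3=42 blocked=[]
Op 2: conn=42 S1=42 S2=47 S3=56 blocked=[]
Op 3: conn=34 S1=34 S2=47 S3=56 blocked=[]
Op 4: conn=23 S1=34 S2=47 S3=45 blocked=[]
Op 5: conn=36 S1=34 S2=47 S3=45 blocked=[]
Op 6: conn=19 S1=34 S2=47 S3=28 blocked=[]
Op 7: conn=5 S1=34 S2=47 S3=14 blocked=[]
Op 8: conn=5 S1=58 S2=47 S3=14 blocked=[]
Op 9: conn=-8 S1=58 S2=47 S3=1 blocked=[1, 2, 3]
Op 10: conn=-19 S1=58 S2=36 S3=1 blocked=[1, 2, 3]
Op 11: conn=-39 S1=58 S2=36 S3=-19 blocked=[1, 2, 3]
Op 12: conn=-47 S1=50 S2=36 S3=-19 blocked=[1, 2, 3]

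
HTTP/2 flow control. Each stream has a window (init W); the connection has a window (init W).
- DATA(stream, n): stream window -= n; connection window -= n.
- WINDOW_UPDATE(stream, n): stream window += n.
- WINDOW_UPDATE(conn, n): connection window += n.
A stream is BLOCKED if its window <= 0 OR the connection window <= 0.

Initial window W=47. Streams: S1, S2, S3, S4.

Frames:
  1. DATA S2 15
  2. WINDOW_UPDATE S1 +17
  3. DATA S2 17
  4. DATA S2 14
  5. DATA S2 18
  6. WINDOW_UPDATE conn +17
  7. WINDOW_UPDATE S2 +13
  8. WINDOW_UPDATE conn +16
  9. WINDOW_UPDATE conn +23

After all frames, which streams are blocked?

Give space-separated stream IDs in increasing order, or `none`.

Op 1: conn=32 S1=47 S2=32 S3=47 S4=47 blocked=[]
Op 2: conn=32 S1=64 S2=32 S3=47 S4=47 blocked=[]
Op 3: conn=15 S1=64 S2=15 S3=47 S4=47 blocked=[]
Op 4: conn=1 S1=64 S2=1 S3=47 S4=47 blocked=[]
Op 5: conn=-17 S1=64 S2=-17 S3=47 S4=47 blocked=[1, 2, 3, 4]
Op 6: conn=0 S1=64 S2=-17 S3=47 S4=47 blocked=[1, 2, 3, 4]
Op 7: conn=0 S1=64 S2=-4 S3=47 S4=47 blocked=[1, 2, 3, 4]
Op 8: conn=16 S1=64 S2=-4 S3=47 S4=47 blocked=[2]
Op 9: conn=39 S1=64 S2=-4 S3=47 S4=47 blocked=[2]

Answer: S2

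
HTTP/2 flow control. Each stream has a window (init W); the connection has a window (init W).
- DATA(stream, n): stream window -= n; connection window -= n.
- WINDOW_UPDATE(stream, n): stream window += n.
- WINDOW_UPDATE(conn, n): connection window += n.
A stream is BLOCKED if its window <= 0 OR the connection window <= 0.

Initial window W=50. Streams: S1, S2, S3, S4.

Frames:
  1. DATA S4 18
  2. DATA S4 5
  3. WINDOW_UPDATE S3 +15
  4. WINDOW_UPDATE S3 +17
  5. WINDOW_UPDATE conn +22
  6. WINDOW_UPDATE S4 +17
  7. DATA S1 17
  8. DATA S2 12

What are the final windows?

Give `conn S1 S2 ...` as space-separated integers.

Op 1: conn=32 S1=50 S2=50 S3=50 S4=32 blocked=[]
Op 2: conn=27 S1=50 S2=50 S3=50 S4=27 blocked=[]
Op 3: conn=27 S1=50 S2=50 S3=65 S4=27 blocked=[]
Op 4: conn=27 S1=50 S2=50 S3=82 S4=27 blocked=[]
Op 5: conn=49 S1=50 S2=50 S3=82 S4=27 blocked=[]
Op 6: conn=49 S1=50 S2=50 S3=82 S4=44 blocked=[]
Op 7: conn=32 S1=33 S2=50 S3=82 S4=44 blocked=[]
Op 8: conn=20 S1=33 S2=38 S3=82 S4=44 blocked=[]

Answer: 20 33 38 82 44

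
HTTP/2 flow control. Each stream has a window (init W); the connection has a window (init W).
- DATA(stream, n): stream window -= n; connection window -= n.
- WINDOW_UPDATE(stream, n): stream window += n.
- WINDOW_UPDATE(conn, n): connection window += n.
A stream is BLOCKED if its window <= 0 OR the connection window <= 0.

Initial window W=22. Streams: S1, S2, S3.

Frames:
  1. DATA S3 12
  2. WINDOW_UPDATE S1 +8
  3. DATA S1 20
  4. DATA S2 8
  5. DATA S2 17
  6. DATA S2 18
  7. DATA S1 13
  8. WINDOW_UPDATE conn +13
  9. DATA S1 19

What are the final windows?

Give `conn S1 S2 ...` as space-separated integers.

Op 1: conn=10 S1=22 S2=22 S3=10 blocked=[]
Op 2: conn=10 S1=30 S2=22 S3=10 blocked=[]
Op 3: conn=-10 S1=10 S2=22 S3=10 blocked=[1, 2, 3]
Op 4: conn=-18 S1=10 S2=14 S3=10 blocked=[1, 2, 3]
Op 5: conn=-35 S1=10 S2=-3 S3=10 blocked=[1, 2, 3]
Op 6: conn=-53 S1=10 S2=-21 S3=10 blocked=[1, 2, 3]
Op 7: conn=-66 S1=-3 S2=-21 S3=10 blocked=[1, 2, 3]
Op 8: conn=-53 S1=-3 S2=-21 S3=10 blocked=[1, 2, 3]
Op 9: conn=-72 S1=-22 S2=-21 S3=10 blocked=[1, 2, 3]

Answer: -72 -22 -21 10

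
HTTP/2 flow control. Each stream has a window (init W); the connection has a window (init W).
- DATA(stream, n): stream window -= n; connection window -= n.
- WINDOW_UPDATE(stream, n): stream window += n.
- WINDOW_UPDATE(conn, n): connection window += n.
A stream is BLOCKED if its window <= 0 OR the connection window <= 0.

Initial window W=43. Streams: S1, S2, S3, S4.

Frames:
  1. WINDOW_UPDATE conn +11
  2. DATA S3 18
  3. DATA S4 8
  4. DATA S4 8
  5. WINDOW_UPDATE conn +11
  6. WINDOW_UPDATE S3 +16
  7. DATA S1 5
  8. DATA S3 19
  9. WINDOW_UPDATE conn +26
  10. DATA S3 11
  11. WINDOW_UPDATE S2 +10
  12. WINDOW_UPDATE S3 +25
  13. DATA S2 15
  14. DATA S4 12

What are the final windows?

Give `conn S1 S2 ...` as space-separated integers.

Answer: -5 38 38 36 15

Derivation:
Op 1: conn=54 S1=43 S2=43 S3=43 S4=43 blocked=[]
Op 2: conn=36 S1=43 S2=43 S3=25 S4=43 blocked=[]
Op 3: conn=28 S1=43 S2=43 S3=25 S4=35 blocked=[]
Op 4: conn=20 S1=43 S2=43 S3=25 S4=27 blocked=[]
Op 5: conn=31 S1=43 S2=43 S3=25 S4=27 blocked=[]
Op 6: conn=31 S1=43 S2=43 S3=41 S4=27 blocked=[]
Op 7: conn=26 S1=38 S2=43 S3=41 S4=27 blocked=[]
Op 8: conn=7 S1=38 S2=43 S3=22 S4=27 blocked=[]
Op 9: conn=33 S1=38 S2=43 S3=22 S4=27 blocked=[]
Op 10: conn=22 S1=38 S2=43 S3=11 S4=27 blocked=[]
Op 11: conn=22 S1=38 S2=53 S3=11 S4=27 blocked=[]
Op 12: conn=22 S1=38 S2=53 S3=36 S4=27 blocked=[]
Op 13: conn=7 S1=38 S2=38 S3=36 S4=27 blocked=[]
Op 14: conn=-5 S1=38 S2=38 S3=36 S4=15 blocked=[1, 2, 3, 4]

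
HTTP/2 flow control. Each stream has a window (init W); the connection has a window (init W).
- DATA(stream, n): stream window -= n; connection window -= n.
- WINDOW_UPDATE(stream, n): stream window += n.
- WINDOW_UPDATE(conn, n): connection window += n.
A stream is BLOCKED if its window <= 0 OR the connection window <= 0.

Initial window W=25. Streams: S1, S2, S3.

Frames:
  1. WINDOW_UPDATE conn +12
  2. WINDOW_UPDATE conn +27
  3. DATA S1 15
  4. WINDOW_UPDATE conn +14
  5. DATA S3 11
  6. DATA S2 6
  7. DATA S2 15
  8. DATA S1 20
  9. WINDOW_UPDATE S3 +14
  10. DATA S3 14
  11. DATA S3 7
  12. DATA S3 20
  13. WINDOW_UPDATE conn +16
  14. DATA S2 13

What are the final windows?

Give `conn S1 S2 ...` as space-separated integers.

Answer: -27 -10 -9 -13

Derivation:
Op 1: conn=37 S1=25 S2=25 S3=25 blocked=[]
Op 2: conn=64 S1=25 S2=25 S3=25 blocked=[]
Op 3: conn=49 S1=10 S2=25 S3=25 blocked=[]
Op 4: conn=63 S1=10 S2=25 S3=25 blocked=[]
Op 5: conn=52 S1=10 S2=25 S3=14 blocked=[]
Op 6: conn=46 S1=10 S2=19 S3=14 blocked=[]
Op 7: conn=31 S1=10 S2=4 S3=14 blocked=[]
Op 8: conn=11 S1=-10 S2=4 S3=14 blocked=[1]
Op 9: conn=11 S1=-10 S2=4 S3=28 blocked=[1]
Op 10: conn=-3 S1=-10 S2=4 S3=14 blocked=[1, 2, 3]
Op 11: conn=-10 S1=-10 S2=4 S3=7 blocked=[1, 2, 3]
Op 12: conn=-30 S1=-10 S2=4 S3=-13 blocked=[1, 2, 3]
Op 13: conn=-14 S1=-10 S2=4 S3=-13 blocked=[1, 2, 3]
Op 14: conn=-27 S1=-10 S2=-9 S3=-13 blocked=[1, 2, 3]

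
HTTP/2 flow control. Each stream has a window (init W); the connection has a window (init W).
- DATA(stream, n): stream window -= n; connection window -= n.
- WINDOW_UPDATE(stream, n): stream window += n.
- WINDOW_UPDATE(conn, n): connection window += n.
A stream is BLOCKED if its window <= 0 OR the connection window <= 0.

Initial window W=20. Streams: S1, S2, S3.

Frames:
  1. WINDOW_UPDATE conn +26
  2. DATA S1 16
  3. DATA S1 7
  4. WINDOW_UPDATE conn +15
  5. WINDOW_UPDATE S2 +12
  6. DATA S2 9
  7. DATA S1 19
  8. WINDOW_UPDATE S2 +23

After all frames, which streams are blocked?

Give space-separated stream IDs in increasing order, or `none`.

Op 1: conn=46 S1=20 S2=20 S3=20 blocked=[]
Op 2: conn=30 S1=4 S2=20 S3=20 blocked=[]
Op 3: conn=23 S1=-3 S2=20 S3=20 blocked=[1]
Op 4: conn=38 S1=-3 S2=20 S3=20 blocked=[1]
Op 5: conn=38 S1=-3 S2=32 S3=20 blocked=[1]
Op 6: conn=29 S1=-3 S2=23 S3=20 blocked=[1]
Op 7: conn=10 S1=-22 S2=23 S3=20 blocked=[1]
Op 8: conn=10 S1=-22 S2=46 S3=20 blocked=[1]

Answer: S1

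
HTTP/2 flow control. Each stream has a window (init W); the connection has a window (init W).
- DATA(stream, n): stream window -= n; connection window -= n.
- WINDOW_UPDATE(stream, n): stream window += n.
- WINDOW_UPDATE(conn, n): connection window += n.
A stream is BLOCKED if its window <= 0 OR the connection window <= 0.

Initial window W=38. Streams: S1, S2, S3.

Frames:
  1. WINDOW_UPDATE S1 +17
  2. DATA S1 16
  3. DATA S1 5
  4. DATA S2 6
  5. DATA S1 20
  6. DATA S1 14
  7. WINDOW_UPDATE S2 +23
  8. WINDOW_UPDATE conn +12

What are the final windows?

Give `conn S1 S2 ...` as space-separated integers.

Answer: -11 0 55 38

Derivation:
Op 1: conn=38 S1=55 S2=38 S3=38 blocked=[]
Op 2: conn=22 S1=39 S2=38 S3=38 blocked=[]
Op 3: conn=17 S1=34 S2=38 S3=38 blocked=[]
Op 4: conn=11 S1=34 S2=32 S3=38 blocked=[]
Op 5: conn=-9 S1=14 S2=32 S3=38 blocked=[1, 2, 3]
Op 6: conn=-23 S1=0 S2=32 S3=38 blocked=[1, 2, 3]
Op 7: conn=-23 S1=0 S2=55 S3=38 blocked=[1, 2, 3]
Op 8: conn=-11 S1=0 S2=55 S3=38 blocked=[1, 2, 3]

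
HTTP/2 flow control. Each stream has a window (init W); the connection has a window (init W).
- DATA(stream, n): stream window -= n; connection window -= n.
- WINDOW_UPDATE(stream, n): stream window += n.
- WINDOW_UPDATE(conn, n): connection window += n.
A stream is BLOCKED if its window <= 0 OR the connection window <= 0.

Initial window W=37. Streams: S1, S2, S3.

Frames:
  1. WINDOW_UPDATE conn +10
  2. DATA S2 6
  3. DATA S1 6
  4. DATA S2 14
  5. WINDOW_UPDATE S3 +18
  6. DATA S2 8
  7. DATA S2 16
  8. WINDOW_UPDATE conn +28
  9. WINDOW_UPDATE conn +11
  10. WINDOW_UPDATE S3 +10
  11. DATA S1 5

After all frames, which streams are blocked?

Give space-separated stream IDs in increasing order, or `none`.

Op 1: conn=47 S1=37 S2=37 S3=37 blocked=[]
Op 2: conn=41 S1=37 S2=31 S3=37 blocked=[]
Op 3: conn=35 S1=31 S2=31 S3=37 blocked=[]
Op 4: conn=21 S1=31 S2=17 S3=37 blocked=[]
Op 5: conn=21 S1=31 S2=17 S3=55 blocked=[]
Op 6: conn=13 S1=31 S2=9 S3=55 blocked=[]
Op 7: conn=-3 S1=31 S2=-7 S3=55 blocked=[1, 2, 3]
Op 8: conn=25 S1=31 S2=-7 S3=55 blocked=[2]
Op 9: conn=36 S1=31 S2=-7 S3=55 blocked=[2]
Op 10: conn=36 S1=31 S2=-7 S3=65 blocked=[2]
Op 11: conn=31 S1=26 S2=-7 S3=65 blocked=[2]

Answer: S2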